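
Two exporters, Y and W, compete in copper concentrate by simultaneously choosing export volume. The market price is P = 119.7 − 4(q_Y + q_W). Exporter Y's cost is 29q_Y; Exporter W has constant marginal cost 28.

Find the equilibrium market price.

Exporter Y's profit: π = q_Y(119.7 − 4(q_Y + q_W)) − 29q_Y.
∂π/∂q_Y = 90.7 − 8q_Y − 4q_W = 0, so q_Y = 11.3375 − 0.5q_W.
By the same steps for W: q_W = 11.4625 − 0.5q_Y.
Solving the two reaction functions simultaneously: (1 − (−0.5)(−0.5))q_Y = 11.3375 − 0.5·11.4625, so 0.75q_Y = 897/160 and q_Y = 7.475.
Then q_W = 11.4625 − 0.5·7.475 = 7.725.
Equilibrium price: P = 119.7 − 4·15.2 = 58.9.

58.9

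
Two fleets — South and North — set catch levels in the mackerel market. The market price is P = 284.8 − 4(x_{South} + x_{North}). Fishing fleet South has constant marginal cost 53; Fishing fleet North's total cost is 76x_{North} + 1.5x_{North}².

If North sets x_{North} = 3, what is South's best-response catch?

27.475

Fishing fleet South's profit: π = x_{South}(284.8 − 4(x_{South} + x_{North})) − 53x_{South}.
∂π/∂x_{South} = 231.8 − 8x_{South} − 4x_{North} = 0, so x_{South} = 28.975 − 0.5x_{North}.
At x_{North} = 3: x_{South} = 28.975 − 0.5·3 = 27.475.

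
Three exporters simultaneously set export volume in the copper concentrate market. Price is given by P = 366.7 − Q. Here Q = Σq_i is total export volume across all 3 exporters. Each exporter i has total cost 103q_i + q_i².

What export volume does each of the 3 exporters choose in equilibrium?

A representative exporter's profit is π_i = q_i(366.7 − Q) − 103q_i − q_i², with Q = q_i + Σ_{j≠i} q_j.
First-order condition: 263.7 − 4q_i − Σ_{j≠i} q_j = 0.
Imposing symmetry (q_j = q for all j) turns Σ_{j≠i} q_j into 2q, so 263.7 = 6q and q = 43.95.

43.95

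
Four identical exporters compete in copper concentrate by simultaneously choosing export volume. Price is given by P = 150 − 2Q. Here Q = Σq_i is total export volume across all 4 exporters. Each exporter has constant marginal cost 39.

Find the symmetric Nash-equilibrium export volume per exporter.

A representative exporter's profit is π_i = q_i(150 − 2Q) − 39q_i, with Q = q_i + Σ_{j≠i} q_j.
First-order condition: 111 − 4q_i − 2Σ_{j≠i} q_j = 0.
Imposing symmetry (q_j = q for all j) turns Σ_{j≠i} q_j into 3q, so 111 = 10q and q = 11.1.

11.1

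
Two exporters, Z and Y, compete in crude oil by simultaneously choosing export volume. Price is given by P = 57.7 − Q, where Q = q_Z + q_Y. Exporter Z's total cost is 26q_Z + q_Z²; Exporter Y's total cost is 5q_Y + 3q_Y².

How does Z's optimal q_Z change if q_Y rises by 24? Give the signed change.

Exporter Z's profit: π = q_Z(57.7 − (q_Z + q_Y)) − 26q_Z − q_Z².
∂π/∂q_Z = 31.7 − 4q_Z − q_Y = 0, so q_Z = 7.925 − 0.25q_Y.
The reaction-function slope is −0.25, so a 24-unit rise in q_Y moves q_Z by −0.25 × 24 = −6. Z's best response falls — the actions are strategic substitutes.

-6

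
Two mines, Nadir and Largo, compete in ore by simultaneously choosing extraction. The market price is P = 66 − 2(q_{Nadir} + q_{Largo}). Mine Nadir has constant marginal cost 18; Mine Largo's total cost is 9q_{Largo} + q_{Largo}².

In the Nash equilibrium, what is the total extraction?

15.3

Mine Nadir's profit: π = q_{Nadir}(66 − 2(q_{Nadir} + q_{Largo})) − 18q_{Nadir}.
∂π/∂q_{Nadir} = 48 − 4q_{Nadir} − 2q_{Largo} = 0, so q_{Nadir} = 12 − 0.5q_{Largo}.
For Largo: ∂π/∂q_{Largo} = 57 − 6q_{Largo} − 2q_{Nadir} = 0 ⇒ q_{Largo} = 9.5 − (1/3)q_{Nadir}.
Solving the two reaction functions simultaneously: (1 − (−0.5)(−1/3))q_{Nadir} = 12 − 0.5·9.5, so (5/6)q_{Nadir} = 7.25 and q_{Nadir} = 8.7.
Then q_{Largo} = 9.5 − (1/3)·8.7 = 6.6.
Total extraction: 8.7 + 6.6 = 15.3.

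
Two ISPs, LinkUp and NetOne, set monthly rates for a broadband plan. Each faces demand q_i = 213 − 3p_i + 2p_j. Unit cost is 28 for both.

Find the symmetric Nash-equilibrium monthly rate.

LinkUp's profit: π = (p_{LinkUp} − 28)(213 − 3p_{LinkUp} + 2p_{NetOne}).
∂π/∂p_{LinkUp} = 297 − 6p_{LinkUp} + 2p_{NetOne} = 0 ⇒ p_{LinkUp} = 49.5 + (1/3)p_{NetOne}.
By symmetry p_{NetOne} = p_{LinkUp}; substituting into the reaction function, (2/3)p_{LinkUp} = 49.5 and p_{LinkUp} = 74.25.

74.25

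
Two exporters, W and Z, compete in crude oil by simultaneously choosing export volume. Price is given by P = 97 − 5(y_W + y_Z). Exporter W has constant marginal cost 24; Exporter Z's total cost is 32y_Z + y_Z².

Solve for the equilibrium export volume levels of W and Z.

5.8, 3

Exporter W's profit: π = y_W(97 − 5(y_W + y_Z)) − 24y_W.
∂π/∂y_W = 73 − 10y_W − 5y_Z = 0, so y_W = 7.3 − 0.5y_Z.
For Z: ∂π/∂y_Z = 65 − 12y_Z − 5y_W = 0 ⇒ y_Z = 65/12 − (5/12)y_W.
Substituting the second reaction function into the first: y_W = 7.3 − 0.5(65/12 − (5/12)y_W), which gives (19/24)y_W = 551/120 ⇒ y_W = 5.8.
Then y_Z = 65/12 − (5/12)·5.8 = 3.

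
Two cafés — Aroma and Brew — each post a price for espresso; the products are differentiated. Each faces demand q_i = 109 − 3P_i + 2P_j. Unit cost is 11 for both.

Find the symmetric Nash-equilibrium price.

35.5

Aroma's profit: π = (P_{Aroma} − 11)(109 − 3P_{Aroma} + 2P_{Brew}).
∂π/∂P_{Aroma} = 142 − 6P_{Aroma} + 2P_{Brew} = 0 ⇒ P_{Aroma} = 71/3 + (1/3)P_{Brew}.
Setting P_{Aroma} = P_{Brew} in the reaction function: P_{Aroma} = 71/3 + (1/3)P_{Aroma}, so P_{Aroma} = (71/3) / (2/3) = 35.5.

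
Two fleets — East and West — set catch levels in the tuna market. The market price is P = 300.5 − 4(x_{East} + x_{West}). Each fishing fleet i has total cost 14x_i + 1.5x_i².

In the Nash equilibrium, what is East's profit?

2006.455

Fishing fleet East's profit: π = x_{East}(300.5 − 4(x_{East} + x_{West})) − 14x_{East} − 1.5x_{East}².
∂π/∂x_{East} = 286.5 − 11x_{East} − 4x_{West} = 0, so x_{East} = 573/22 − (4/11)x_{West}.
The game is symmetric, so in equilibrium x_{West} = x_{East}: the reaction function gives (15/11)x_{East} = 573/22, hence x_{East} = 19.1.
Price P = 300.5 − 4·38.2 = 147.7.
East's profit: (147.7 − 14)·19.1 − 1.5(19.1)² = 2006.455.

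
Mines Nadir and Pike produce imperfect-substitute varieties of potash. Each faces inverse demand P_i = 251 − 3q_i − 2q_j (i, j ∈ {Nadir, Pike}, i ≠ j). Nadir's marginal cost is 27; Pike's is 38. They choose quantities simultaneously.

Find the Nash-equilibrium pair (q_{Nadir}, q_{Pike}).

28.6875, 25.9375

Mine Nadir's profit: π = q_{Nadir}(251 − 3q_{Nadir} − 2q_{Pike}) − 27q_{Nadir}.
∂π/∂q_{Nadir} = 224 − 6q_{Nadir} − 2q_{Pike} = 0 ⇒ q_{Nadir} = 112/3 − (1/3)q_{Pike}.
Similarly q_{Pike} = 35.5 − (1/3)q_{Nadir}.
Solving the two reaction functions simultaneously: (1 − (−1/3)(−1/3))q_{Nadir} = 112/3 − (1/3)·35.5, so (8/9)q_{Nadir} = 25.5 and q_{Nadir} = 28.6875.
Then q_{Pike} = 35.5 − (1/3)·28.6875 = 25.9375.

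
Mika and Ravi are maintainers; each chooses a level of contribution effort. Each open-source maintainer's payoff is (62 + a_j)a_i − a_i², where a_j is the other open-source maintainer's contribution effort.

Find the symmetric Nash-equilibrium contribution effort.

Mika's payoff is (62 + a_R)a_M − a_M².
∂π/∂a_M = 62 + a_R − 2a_M = 0, so a_M = 31 + 0.5a_R.
The game is symmetric, so in equilibrium a_R = a_M: the reaction function gives 0.5a_M = 31, hence a_M = 62.

62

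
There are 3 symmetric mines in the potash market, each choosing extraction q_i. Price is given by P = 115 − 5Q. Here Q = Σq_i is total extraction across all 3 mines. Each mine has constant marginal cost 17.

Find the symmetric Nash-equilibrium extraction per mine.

4.9

A representative mine's profit is π_i = q_i(115 − 5Q) − 17q_i, with Q = q_i + Σ_{j≠i} q_j.
First-order condition: 98 − 10q_i − 5Σ_{j≠i} q_j = 0.
With identical mines, set every q_j = q: then 98 − 10q − 10q = 0, i.e. q = 98/20 = 4.9.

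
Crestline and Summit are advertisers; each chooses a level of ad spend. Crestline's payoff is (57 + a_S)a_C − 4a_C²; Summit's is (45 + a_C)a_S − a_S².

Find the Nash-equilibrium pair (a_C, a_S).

Expanding Crestline's payoff: 57a_C + a_Sa_C − 4a_C².
∂π/∂a_C = 57 + a_S − 8a_C = 0, so a_C = 7.125 + 0.125a_S.
Likewise for Summit: a_S = 22.5 + 0.5a_C.
Substituting the second reaction function into the first: a_C = 7.125 + 0.125(22.5 + 0.5a_C), which gives 0.9375a_C = 9.9375 ⇒ a_C = 10.6.
Then a_S = 22.5 + 0.5·10.6 = 27.8.

10.6, 27.8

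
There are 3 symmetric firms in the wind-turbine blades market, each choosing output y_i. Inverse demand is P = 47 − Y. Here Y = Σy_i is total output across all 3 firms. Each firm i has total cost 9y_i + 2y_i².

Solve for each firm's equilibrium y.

4.75

A representative firm's profit is π_i = y_i(47 − Y) − 9y_i − 2y_i², with Y = y_i + Σ_{j≠i} y_j.
First-order condition: 38 − 6y_i − Σ_{j≠i} y_j = 0.
In a symmetric equilibrium every firm chooses the same y, so Σ_{j≠i} y_j = 2y. The condition becomes 38 − 8y = 0, giving y = 38/8 = 4.75.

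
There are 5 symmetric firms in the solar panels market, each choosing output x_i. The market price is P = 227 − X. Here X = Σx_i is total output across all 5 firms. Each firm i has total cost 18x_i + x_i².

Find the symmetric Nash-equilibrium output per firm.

26.125

A representative firm's profit is π_i = x_i(227 − X) − 18x_i − x_i², with X = x_i + Σ_{j≠i} x_j.
First-order condition: 209 − 4x_i − Σ_{j≠i} x_j = 0.
With identical firms, set every x_j = x: then 209 − 4x − 4x = 0, i.e. x = 209/8 = 26.125.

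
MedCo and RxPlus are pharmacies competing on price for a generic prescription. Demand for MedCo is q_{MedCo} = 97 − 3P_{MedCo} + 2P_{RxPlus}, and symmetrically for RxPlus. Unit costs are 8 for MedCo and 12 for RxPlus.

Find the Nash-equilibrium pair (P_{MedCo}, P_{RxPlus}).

MedCo's profit: π = (P_{MedCo} − 8)(97 − 3P_{MedCo} + 2P_{RxPlus}).
∂π/∂P_{MedCo} = 121 − 6P_{MedCo} + 2P_{RxPlus} = 0 ⇒ P_{MedCo} = 121/6 + (1/3)P_{RxPlus}.
Similarly P_{RxPlus} = 133/6 + (1/3)P_{MedCo}.
Substituting the second reaction function into the first: P_{MedCo} = 121/6 + (1/3)(133/6 + (1/3)P_{MedCo}), which gives (8/9)P_{MedCo} = 248/9 ⇒ P_{MedCo} = 31.
Then P_{RxPlus} = 133/6 + (1/3)·31 = 32.5.

31, 32.5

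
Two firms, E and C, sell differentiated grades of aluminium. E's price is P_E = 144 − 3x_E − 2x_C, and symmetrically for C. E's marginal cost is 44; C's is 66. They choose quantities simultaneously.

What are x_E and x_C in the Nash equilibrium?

13.875, 8.375

Firm E's profit: π = x_E(144 − 3x_E − 2x_C) − 44x_E.
∂π/∂x_E = 100 − 6x_E − 2x_C = 0 ⇒ x_E = 50/3 − (1/3)x_C.
Similarly x_C = 13 − (1/3)x_E.
Substituting the second reaction function into the first: x_E = 50/3 − (1/3)(13 − (1/3)x_E), which gives (8/9)x_E = 37/3 ⇒ x_E = 13.875.
Then x_C = 13 − (1/3)·13.875 = 8.375.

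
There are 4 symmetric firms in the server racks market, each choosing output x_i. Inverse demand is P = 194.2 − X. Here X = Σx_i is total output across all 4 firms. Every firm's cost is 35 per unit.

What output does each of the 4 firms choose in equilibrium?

31.84

A representative firm's profit is π_i = x_i(194.2 − X) − 35x_i, with X = x_i + Σ_{j≠i} x_j.
First-order condition: 159.2 − 2x_i − Σ_{j≠i} x_j = 0.
Imposing symmetry (x_j = x for all j) turns Σ_{j≠i} x_j into 3x, so 159.2 = 5x and x = 31.84.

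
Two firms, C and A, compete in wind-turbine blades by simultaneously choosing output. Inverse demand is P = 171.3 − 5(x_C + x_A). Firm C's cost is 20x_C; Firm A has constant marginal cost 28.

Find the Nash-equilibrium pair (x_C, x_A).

Firm C's profit: π = x_C(171.3 − 5(x_C + x_A)) − 20x_C.
∂π/∂x_C = 151.3 − 10x_C − 5x_A = 0, so x_C = 15.13 − 0.5x_A.
By the same steps for A: x_A = 14.33 − 0.5x_C.
Solving the two reaction functions simultaneously: (1 − (−0.5)(−0.5))x_C = 15.13 − 0.5·14.33, so 0.75x_C = 7.965 and x_C = 10.62.
Then x_A = 14.33 − 0.5·10.62 = 9.02.

10.62, 9.02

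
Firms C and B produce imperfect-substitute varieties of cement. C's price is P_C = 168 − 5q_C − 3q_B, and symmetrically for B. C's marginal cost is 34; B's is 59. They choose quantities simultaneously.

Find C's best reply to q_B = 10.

10.4

Firm C's profit: π = q_C(168 − 5q_C − 3q_B) − 34q_C.
∂π/∂q_C = 134 − 10q_C − 3q_B = 0 ⇒ q_C = 13.4 − 0.3q_B.
At q_B = 10: q_C = 13.4 − 0.3·10 = 10.4.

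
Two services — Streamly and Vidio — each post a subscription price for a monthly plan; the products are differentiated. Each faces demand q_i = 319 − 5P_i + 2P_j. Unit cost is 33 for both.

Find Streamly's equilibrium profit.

3781.25

Streamly's profit: π = (P_{Streamly} − 33)(319 − 5P_{Streamly} + 2P_{Vidio}).
∂π/∂P_{Streamly} = 484 − 10P_{Streamly} + 2P_{Vidio} = 0 ⇒ P_{Streamly} = 48.4 + 0.2P_{Vidio}.
By symmetry P_{Vidio} = P_{Streamly}; substituting into the reaction function, 0.8P_{Streamly} = 48.4 and P_{Streamly} = 60.5.
q_{Streamly} = 319 − 5·60.5 + 2·60.5 = 137.5.
Profit = (60.5 − 33)·137.5 = 3781.25.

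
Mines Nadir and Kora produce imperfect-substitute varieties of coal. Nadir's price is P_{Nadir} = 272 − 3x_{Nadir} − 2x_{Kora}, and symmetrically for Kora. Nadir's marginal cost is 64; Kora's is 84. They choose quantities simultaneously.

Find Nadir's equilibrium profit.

Mine Nadir's profit: π = x_{Nadir}(272 − 3x_{Nadir} − 2x_{Kora}) − 64x_{Nadir}.
∂π/∂x_{Nadir} = 208 − 6x_{Nadir} − 2x_{Kora} = 0 ⇒ x_{Nadir} = 104/3 − (1/3)x_{Kora}.
Similarly x_{Kora} = 94/3 − (1/3)x_{Nadir}.
Solving the two reaction functions simultaneously: (1 − (−1/3)(−1/3))x_{Nadir} = 104/3 − (1/3)·(94/3), so (8/9)x_{Nadir} = 218/9 and x_{Nadir} = 27.25.
Then x_{Kora} = 94/3 − (1/3)·27.25 = 22.25.
P_{Nadir} = 272 − 3·27.25 − 2·22.25 = 145.75.
Profit = (145.75 − 64)·27.25 = 2227.6875.

2227.6875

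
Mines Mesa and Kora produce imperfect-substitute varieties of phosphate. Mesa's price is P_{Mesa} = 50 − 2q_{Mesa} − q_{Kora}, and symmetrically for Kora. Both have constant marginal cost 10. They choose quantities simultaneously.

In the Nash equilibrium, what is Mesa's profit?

128

Mine Mesa's profit: π = q_{Mesa}(50 − 2q_{Mesa} − q_{Kora}) − 10q_{Mesa}.
∂π/∂q_{Mesa} = 40 − 4q_{Mesa} − q_{Kora} = 0 ⇒ q_{Mesa} = 10 − 0.25q_{Kora}.
Setting q_{Mesa} = q_{Kora} in the reaction function: q_{Mesa} = 10 − 0.25q_{Mesa}, so q_{Mesa} = 10 / 1.25 = 8.
P_{Mesa} = 50 − 2·8 − 8 = 26.
Profit = (26 − 10)·8 = 128.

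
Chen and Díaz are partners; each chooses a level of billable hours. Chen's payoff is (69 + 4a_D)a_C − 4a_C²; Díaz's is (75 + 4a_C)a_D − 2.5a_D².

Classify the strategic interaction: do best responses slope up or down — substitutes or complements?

Expanding Chen's payoff: 69a_C + 4a_Da_C − 4a_C².
∂π/∂a_C = 69 + 4a_D − 8a_C = 0, so a_C = 8.625 + 0.5a_D.
The best-response slope da_C/da_D = 0.5 > 0: the reaction function is upward-sloping, so the choices are strategic complements.

strategic complements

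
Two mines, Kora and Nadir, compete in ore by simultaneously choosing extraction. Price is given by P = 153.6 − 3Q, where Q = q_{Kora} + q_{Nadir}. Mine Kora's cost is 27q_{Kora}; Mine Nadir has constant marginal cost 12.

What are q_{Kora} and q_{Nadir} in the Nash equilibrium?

12.4, 17.4

Mine Kora's profit: π = q_{Kora}(153.6 − 3(q_{Kora} + q_{Nadir})) − 27q_{Kora}.
∂π/∂q_{Kora} = 126.6 − 6q_{Kora} − 3q_{Nadir} = 0, so q_{Kora} = 21.1 − 0.5q_{Nadir}.
By the same steps for Nadir: q_{Nadir} = 23.6 − 0.5q_{Kora}.
Substituting the second reaction function into the first: q_{Kora} = 21.1 − 0.5(23.6 − 0.5q_{Kora}), which gives 0.75q_{Kora} = 9.3 ⇒ q_{Kora} = 12.4.
Then q_{Nadir} = 23.6 − 0.5·12.4 = 17.4.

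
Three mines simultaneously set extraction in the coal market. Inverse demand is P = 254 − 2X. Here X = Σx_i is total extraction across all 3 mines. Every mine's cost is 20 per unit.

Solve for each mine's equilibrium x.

29.25

A representative mine's profit is π_i = x_i(254 − 2X) − 20x_i, with X = x_i + Σ_{j≠i} x_j.
First-order condition: 234 − 4x_i − 2Σ_{j≠i} x_j = 0.
With identical mines, set every x_j = x: then 234 − 4x − 4x = 0, i.e. x = 234/8 = 29.25.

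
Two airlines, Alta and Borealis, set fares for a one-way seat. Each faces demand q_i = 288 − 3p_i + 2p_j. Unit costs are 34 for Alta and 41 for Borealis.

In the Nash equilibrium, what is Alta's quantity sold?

194.4375

Alta's profit: π = (p_{Alta} − 34)(288 − 3p_{Alta} + 2p_{Borealis}).
∂π/∂p_{Alta} = 390 − 6p_{Alta} + 2p_{Borealis} = 0 ⇒ p_{Alta} = 65 + (1/3)p_{Borealis}.
Similarly p_{Borealis} = 68.5 + (1/3)p_{Alta}.
Substituting the second reaction function into the first: p_{Alta} = 65 + (1/3)(68.5 + (1/3)p_{Alta}), which gives (8/9)p_{Alta} = 527/6 ⇒ p_{Alta} = 98.8125.
Then p_{Borealis} = 68.5 + (1/3)·98.8125 = 101.4375.
q_{Alta} = 288 − 3·98.8125 + 2·101.4375 = 194.4375.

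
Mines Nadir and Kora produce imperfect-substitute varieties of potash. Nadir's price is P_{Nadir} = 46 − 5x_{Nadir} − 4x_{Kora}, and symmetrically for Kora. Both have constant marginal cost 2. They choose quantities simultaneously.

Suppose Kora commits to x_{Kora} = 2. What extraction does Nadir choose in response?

Mine Nadir's profit: π = x_{Nadir}(46 − 5x_{Nadir} − 4x_{Kora}) − 2x_{Nadir}.
∂π/∂x_{Nadir} = 44 − 10x_{Nadir} − 4x_{Kora} = 0 ⇒ x_{Nadir} = 4.4 − 0.4x_{Kora}.
At x_{Kora} = 2: x_{Nadir} = 4.4 − 0.4·2 = 3.6.

3.6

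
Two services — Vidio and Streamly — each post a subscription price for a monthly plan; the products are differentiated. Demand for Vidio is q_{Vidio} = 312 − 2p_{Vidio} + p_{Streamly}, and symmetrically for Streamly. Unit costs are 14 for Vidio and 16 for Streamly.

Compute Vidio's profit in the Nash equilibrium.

19840.32

Vidio's profit: π = (p_{Vidio} − 14)(312 − 2p_{Vidio} + p_{Streamly}).
∂π/∂p_{Vidio} = 340 − 4p_{Vidio} + p_{Streamly} = 0 ⇒ p_{Vidio} = 85 + 0.25p_{Streamly}.
Similarly p_{Streamly} = 86 + 0.25p_{Vidio}.
Substituting the second reaction function into the first: p_{Vidio} = 85 + 0.25(86 + 0.25p_{Vidio}), which gives 0.9375p_{Vidio} = 106.5 ⇒ p_{Vidio} = 113.6.
Then p_{Streamly} = 86 + 0.25·113.6 = 114.4.
q_{Vidio} = 312 − 2·113.6 + 114.4 = 199.2.
Profit = (113.6 − 14)·199.2 = 19840.32.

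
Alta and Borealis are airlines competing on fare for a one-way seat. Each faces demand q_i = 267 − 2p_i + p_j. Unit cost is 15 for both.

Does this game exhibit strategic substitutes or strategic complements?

Alta's profit: π = (p_{Alta} − 15)(267 − 2p_{Alta} + p_{Borealis}).
∂π/∂p_{Alta} = 297 − 4p_{Alta} + p_{Borealis} = 0 ⇒ p_{Alta} = 74.25 + 0.25p_{Borealis}.
The best-response slope dp_{Alta}/dp_{Borealis} = 0.25 > 0: the reaction function is upward-sloping, so the choices are strategic complements.

strategic complements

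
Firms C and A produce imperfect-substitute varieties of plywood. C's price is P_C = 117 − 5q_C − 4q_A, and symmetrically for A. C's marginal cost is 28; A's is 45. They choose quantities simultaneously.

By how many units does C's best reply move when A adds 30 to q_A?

-12

Firm C's profit: π = q_C(117 − 5q_C − 4q_A) − 28q_C.
∂π/∂q_C = 89 − 10q_C − 4q_A = 0 ⇒ q_C = 8.9 − 0.4q_A.
The reaction-function slope is −0.4, so a 30-unit rise in q_A moves q_C by −0.4 × 30 = −12. C's best response falls — the actions are strategic substitutes.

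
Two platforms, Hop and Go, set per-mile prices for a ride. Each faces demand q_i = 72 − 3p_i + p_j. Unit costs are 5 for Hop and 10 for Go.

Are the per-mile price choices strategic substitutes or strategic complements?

Hop's profit: π = (p_{Hop} − 5)(72 − 3p_{Hop} + p_{Go}).
∂π/∂p_{Hop} = 87 − 6p_{Hop} + p_{Go} = 0 ⇒ p_{Hop} = 14.5 + (1/6)p_{Go}.
The best-response slope dp_{Hop}/dp_{Go} = 1/6 > 0: the reaction function is upward-sloping, so the choices are strategic complements.

strategic complements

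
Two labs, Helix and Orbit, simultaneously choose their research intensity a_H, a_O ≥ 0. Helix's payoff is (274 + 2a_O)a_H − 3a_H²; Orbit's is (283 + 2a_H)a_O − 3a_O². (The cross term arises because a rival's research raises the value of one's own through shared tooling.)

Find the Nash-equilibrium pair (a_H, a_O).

69.0625, 70.1875

Expanding Helix's payoff: 274a_H + 2a_Oa_H − 3a_H².
∂π/∂a_H = 274 + 2a_O − 6a_H = 0, so a_H = 137/3 + (1/3)a_O.
Likewise for Orbit: a_O = 283/6 + (1/3)a_H.
Plugging a_O into Helix's best response: a_H = 137/3 + (1/3)(283/6 + (1/3)a_H) ⇒ (8/9)a_H = 1105/18, so a_H = 69.0625.
Then a_O = 283/6 + (1/3)·69.0625 = 70.1875.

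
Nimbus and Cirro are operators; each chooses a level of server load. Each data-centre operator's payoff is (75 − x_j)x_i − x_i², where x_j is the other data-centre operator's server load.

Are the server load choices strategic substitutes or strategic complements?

strategic substitutes

Nimbus's payoff is (75 − x_C)x_N − x_N².
∂π/∂x_N = 75 − x_C − 2x_N = 0, so x_N = 37.5 − 0.5x_C.
The best-response slope dx_N/dx_C = −0.5 < 0: the reaction function is downward-sloping, so the choices are strategic substitutes.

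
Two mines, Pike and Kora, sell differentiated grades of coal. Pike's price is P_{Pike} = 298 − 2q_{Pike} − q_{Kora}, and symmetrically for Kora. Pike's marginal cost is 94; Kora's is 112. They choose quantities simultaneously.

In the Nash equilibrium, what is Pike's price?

Mine Pike's profit: π = q_{Pike}(298 − 2q_{Pike} − q_{Kora}) − 94q_{Pike}.
∂π/∂q_{Pike} = 204 − 4q_{Pike} − q_{Kora} = 0 ⇒ q_{Pike} = 51 − 0.25q_{Kora}.
Similarly q_{Kora} = 46.5 − 0.25q_{Pike}.
Solving the two reaction functions simultaneously: (1 − (−0.25)(−0.25))q_{Pike} = 51 − 0.25·46.5, so 0.9375q_{Pike} = 39.375 and q_{Pike} = 42.
Then q_{Kora} = 46.5 − 0.25·42 = 36.
P_{Pike} = 298 − 2·42 − 36 = 178.

178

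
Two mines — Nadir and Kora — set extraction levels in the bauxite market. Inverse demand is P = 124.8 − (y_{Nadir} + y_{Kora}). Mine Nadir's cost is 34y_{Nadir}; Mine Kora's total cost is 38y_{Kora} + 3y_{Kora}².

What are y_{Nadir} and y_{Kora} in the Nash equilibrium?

Mine Nadir's profit: π = y_{Nadir}(124.8 − (y_{Nadir} + y_{Kora})) − 34y_{Nadir}.
∂π/∂y_{Nadir} = 90.8 − 2y_{Nadir} − y_{Kora} = 0, so y_{Nadir} = 45.4 − 0.5y_{Kora}.
For Kora: ∂π/∂y_{Kora} = 86.8 − 8y_{Kora} − y_{Nadir} = 0 ⇒ y_{Kora} = 10.85 − 0.125y_{Nadir}.
Solving the two reaction functions simultaneously: (1 − (−0.5)(−0.125))y_{Nadir} = 45.4 − 0.5·10.85, so 0.9375y_{Nadir} = 39.975 and y_{Nadir} = 42.64.
Then y_{Kora} = 10.85 − 0.125·42.64 = 5.52.

42.64, 5.52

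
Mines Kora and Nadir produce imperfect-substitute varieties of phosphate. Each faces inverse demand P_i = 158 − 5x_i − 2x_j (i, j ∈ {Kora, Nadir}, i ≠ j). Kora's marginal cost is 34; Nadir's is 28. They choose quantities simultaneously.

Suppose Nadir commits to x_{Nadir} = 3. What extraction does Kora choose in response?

Mine Kora's profit: π = x_{Kora}(158 − 5x_{Kora} − 2x_{Nadir}) − 34x_{Kora}.
∂π/∂x_{Kora} = 124 − 10x_{Kora} − 2x_{Nadir} = 0 ⇒ x_{Kora} = 12.4 − 0.2x_{Nadir}.
At x_{Nadir} = 3: x_{Kora} = 12.4 − 0.2·3 = 11.8.

11.8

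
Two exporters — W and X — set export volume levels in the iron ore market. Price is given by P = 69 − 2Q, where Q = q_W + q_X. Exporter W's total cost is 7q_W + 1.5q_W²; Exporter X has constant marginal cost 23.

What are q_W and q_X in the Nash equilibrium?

6.5, 8.25

Exporter W's profit: π = q_W(69 − 2(q_W + q_X)) − 7q_W − 1.5q_W².
∂π/∂q_W = 62 − 7q_W − 2q_X = 0, so q_W = 62/7 − (2/7)q_X.
For X: ∂π/∂q_X = 46 − 4q_X − 2q_W = 0 ⇒ q_X = 11.5 − 0.5q_W.
Solving the two reaction functions simultaneously: (1 − (−2/7)(−0.5))q_W = 62/7 − (2/7)·11.5, so (6/7)q_W = 39/7 and q_W = 6.5.
Then q_X = 11.5 − 0.5·6.5 = 8.25.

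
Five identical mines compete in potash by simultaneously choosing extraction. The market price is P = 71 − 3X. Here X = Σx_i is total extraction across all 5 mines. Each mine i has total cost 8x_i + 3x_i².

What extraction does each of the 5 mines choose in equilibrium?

2.625

A representative mine's profit is π_i = x_i(71 − 3X) − 8x_i − 3x_i², with X = x_i + Σ_{j≠i} x_j.
First-order condition: 63 − 12x_i − 3Σ_{j≠i} x_j = 0.
In a symmetric equilibrium every mine chooses the same x, so Σ_{j≠i} x_j = 4x. The condition becomes 63 − 24x = 0, giving x = 63/24 = 2.625.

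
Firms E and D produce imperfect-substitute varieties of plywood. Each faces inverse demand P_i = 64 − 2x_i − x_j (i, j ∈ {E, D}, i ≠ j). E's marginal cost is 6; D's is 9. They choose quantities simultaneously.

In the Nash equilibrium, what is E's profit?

278.48

Firm E's profit: π = x_E(64 − 2x_E − x_D) − 6x_E.
∂π/∂x_E = 58 − 4x_E − x_D = 0 ⇒ x_E = 14.5 − 0.25x_D.
Similarly x_D = 13.75 − 0.25x_E.
Solving the two reaction functions simultaneously: (1 − (−0.25)(−0.25))x_E = 14.5 − 0.25·13.75, so 0.9375x_E = 11.0625 and x_E = 11.8.
Then x_D = 13.75 − 0.25·11.8 = 10.8.
P_E = 64 − 2·11.8 − 10.8 = 29.6.
Profit = (29.6 − 6)·11.8 = 278.48.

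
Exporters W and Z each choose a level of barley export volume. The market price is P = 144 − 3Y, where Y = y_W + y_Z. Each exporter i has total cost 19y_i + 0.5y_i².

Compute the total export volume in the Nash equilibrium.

Exporter W's profit: π = y_W(144 − 3(y_W + y_Z)) − 19y_W − 0.5y_W².
∂π/∂y_W = 125 − 7y_W − 3y_Z = 0, so y_W = 125/7 − (3/7)y_Z.
Setting y_W = y_Z in the reaction function: y_W = 125/7 − (3/7)y_W, so y_W = (125/7) / (10/7) = 12.5.
Total export volume: 12.5 + 12.5 = 25.

25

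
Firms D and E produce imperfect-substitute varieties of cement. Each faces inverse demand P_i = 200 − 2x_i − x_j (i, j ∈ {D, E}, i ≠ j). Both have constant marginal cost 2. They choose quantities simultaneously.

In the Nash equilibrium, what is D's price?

Firm D's profit: π = x_D(200 − 2x_D − x_E) − 2x_D.
∂π/∂x_D = 198 − 4x_D − x_E = 0 ⇒ x_D = 49.5 − 0.25x_E.
By symmetry x_E = x_D; substituting into the reaction function, 1.25x_D = 49.5 and x_D = 39.6.
P_D = 200 − 2·39.6 − 39.6 = 81.2.

81.2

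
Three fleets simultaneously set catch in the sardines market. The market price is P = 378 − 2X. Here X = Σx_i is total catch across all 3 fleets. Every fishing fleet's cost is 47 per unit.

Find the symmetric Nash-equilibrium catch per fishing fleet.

41.375

A representative fishing fleet's profit is π_i = x_i(378 − 2X) − 47x_i, with X = x_i + Σ_{j≠i} x_j.
First-order condition: 331 − 4x_i − 2Σ_{j≠i} x_j = 0.
With identical fishing fleets, set every x_j = x: then 331 − 4x − 4x = 0, i.e. x = 331/8 = 41.375.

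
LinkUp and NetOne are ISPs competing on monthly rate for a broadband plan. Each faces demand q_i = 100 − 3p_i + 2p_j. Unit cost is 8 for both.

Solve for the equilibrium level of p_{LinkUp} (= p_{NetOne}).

31

LinkUp's profit: π = (p_{LinkUp} − 8)(100 − 3p_{LinkUp} + 2p_{NetOne}).
∂π/∂p_{LinkUp} = 124 − 6p_{LinkUp} + 2p_{NetOne} = 0 ⇒ p_{LinkUp} = 62/3 + (1/3)p_{NetOne}.
Setting p_{LinkUp} = p_{NetOne} in the reaction function: p_{LinkUp} = 62/3 + (1/3)p_{LinkUp}, so p_{LinkUp} = (62/3) / (2/3) = 31.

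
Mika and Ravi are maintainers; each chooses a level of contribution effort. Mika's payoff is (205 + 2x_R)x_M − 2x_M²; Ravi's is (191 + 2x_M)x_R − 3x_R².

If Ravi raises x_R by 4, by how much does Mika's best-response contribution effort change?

Expanding Mika's payoff: 205x_M + 2x_Rx_M − 2x_M².
∂π/∂x_M = 205 + 2x_R − 4x_M = 0, so x_M = 51.25 + 0.5x_R.
The reaction-function slope is 0.5, so a 4-unit rise in x_R moves x_M by 0.5 × 4 = 2. Mika's best response rises — the actions are strategic complements.

2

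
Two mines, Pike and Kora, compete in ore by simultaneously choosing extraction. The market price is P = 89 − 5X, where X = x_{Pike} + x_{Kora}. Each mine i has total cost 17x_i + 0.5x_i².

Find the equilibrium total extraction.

9

Mine Pike's profit: π = x_{Pike}(89 − 5(x_{Pike} + x_{Kora})) − 17x_{Pike} − 0.5x_{Pike}².
∂π/∂x_{Pike} = 72 − 11x_{Pike} − 5x_{Kora} = 0, so x_{Pike} = 72/11 − (5/11)x_{Kora}.
Setting x_{Pike} = x_{Kora} in the reaction function: x_{Pike} = 72/11 − (5/11)x_{Pike}, so x_{Pike} = (72/11) / (16/11) = 4.5.
Total extraction: 4.5 + 4.5 = 9.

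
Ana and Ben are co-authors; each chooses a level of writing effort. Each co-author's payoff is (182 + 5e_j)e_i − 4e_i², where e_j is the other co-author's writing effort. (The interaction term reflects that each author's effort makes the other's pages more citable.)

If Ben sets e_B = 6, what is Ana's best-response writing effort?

Ana's payoff is (182 + 5e_B)e_A − 4e_A².
∂π/∂e_A = 182 + 5e_B − 8e_A = 0, so e_A = 22.75 + 0.625e_B.
At e_B = 6: e_A = 22.75 + 0.625·6 = 26.5.

26.5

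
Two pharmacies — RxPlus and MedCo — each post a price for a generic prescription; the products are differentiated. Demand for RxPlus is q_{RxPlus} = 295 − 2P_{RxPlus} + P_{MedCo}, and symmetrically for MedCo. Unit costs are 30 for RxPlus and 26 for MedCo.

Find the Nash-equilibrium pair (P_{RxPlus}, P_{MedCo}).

117.8, 116.2

RxPlus's profit: π = (P_{RxPlus} − 30)(295 − 2P_{RxPlus} + P_{MedCo}).
∂π/∂P_{RxPlus} = 355 − 4P_{RxPlus} + P_{MedCo} = 0 ⇒ P_{RxPlus} = 88.75 + 0.25P_{MedCo}.
Similarly P_{MedCo} = 86.75 + 0.25P_{RxPlus}.
Solving the two reaction functions simultaneously: (1 − (0.25)(0.25))P_{RxPlus} = 88.75 + 0.25·86.75, so 0.9375P_{RxPlus} = 110.4375 and P_{RxPlus} = 117.8.
Then P_{MedCo} = 86.75 + 0.25·117.8 = 116.2.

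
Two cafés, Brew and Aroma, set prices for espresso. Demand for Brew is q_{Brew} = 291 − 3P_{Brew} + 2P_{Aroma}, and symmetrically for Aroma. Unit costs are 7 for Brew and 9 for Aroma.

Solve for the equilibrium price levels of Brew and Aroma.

Brew's profit: π = (P_{Brew} − 7)(291 − 3P_{Brew} + 2P_{Aroma}).
∂π/∂P_{Brew} = 312 − 6P_{Brew} + 2P_{Aroma} = 0 ⇒ P_{Brew} = 52 + (1/3)P_{Aroma}.
Similarly P_{Aroma} = 53 + (1/3)P_{Brew}.
Plugging P_{Aroma} into Brew's best response: P_{Brew} = 52 + (1/3)(53 + (1/3)P_{Brew}) ⇒ (8/9)P_{Brew} = 209/3, so P_{Brew} = 78.375.
Then P_{Aroma} = 53 + (1/3)·78.375 = 79.125.

78.375, 79.125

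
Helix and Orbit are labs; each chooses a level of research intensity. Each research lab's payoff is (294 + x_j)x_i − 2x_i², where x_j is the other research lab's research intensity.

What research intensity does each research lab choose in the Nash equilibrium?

98

Helix's payoff is (294 + x_O)x_H − 2x_H².
∂π/∂x_H = 294 + x_O − 4x_H = 0, so x_H = 73.5 + 0.25x_O.
Setting x_H = x_O in the reaction function: x_H = 73.5 + 0.25x_H, so x_H = 73.5 / 0.75 = 98.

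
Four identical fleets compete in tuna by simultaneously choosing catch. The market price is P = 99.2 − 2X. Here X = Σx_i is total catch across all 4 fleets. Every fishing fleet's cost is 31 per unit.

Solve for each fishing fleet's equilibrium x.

A representative fishing fleet's profit is π_i = x_i(99.2 − 2X) − 31x_i, with X = x_i + Σ_{j≠i} x_j.
First-order condition: 68.2 − 4x_i − 2Σ_{j≠i} x_j = 0.
In a symmetric equilibrium every fishing fleet chooses the same x, so Σ_{j≠i} x_j = 3x. The condition becomes 68.2 − 10x = 0, giving x = 68.2/10 = 6.82.

6.82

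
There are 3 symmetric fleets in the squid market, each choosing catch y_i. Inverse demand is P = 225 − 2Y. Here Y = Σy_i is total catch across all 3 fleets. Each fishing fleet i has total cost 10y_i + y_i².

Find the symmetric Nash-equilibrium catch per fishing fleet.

21.5

A representative fishing fleet's profit is π_i = y_i(225 − 2Y) − 10y_i − y_i², with Y = y_i + Σ_{j≠i} y_j.
First-order condition: 215 − 6y_i − 2Σ_{j≠i} y_j = 0.
Imposing symmetry (y_j = y for all j) turns Σ_{j≠i} y_j into 2y, so 215 = 10y and y = 21.5.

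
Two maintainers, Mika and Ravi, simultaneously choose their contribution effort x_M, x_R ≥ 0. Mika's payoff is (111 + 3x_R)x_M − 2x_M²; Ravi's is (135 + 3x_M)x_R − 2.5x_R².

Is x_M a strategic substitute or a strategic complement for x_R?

strategic complements

Expanding Mika's payoff: 111x_M + 3x_Rx_M − 2x_M².
∂π/∂x_M = 111 + 3x_R − 4x_M = 0, so x_M = 27.75 + 0.75x_R.
The best-response slope dx_M/dx_R = 0.75 > 0: the reaction function is upward-sloping, so the choices are strategic complements.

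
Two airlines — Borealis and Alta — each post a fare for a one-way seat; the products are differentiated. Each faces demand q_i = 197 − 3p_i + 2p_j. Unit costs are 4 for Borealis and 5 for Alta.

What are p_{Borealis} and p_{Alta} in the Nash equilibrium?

Borealis's profit: π = (p_{Borealis} − 4)(197 − 3p_{Borealis} + 2p_{Alta}).
∂π/∂p_{Borealis} = 209 − 6p_{Borealis} + 2p_{Alta} = 0 ⇒ p_{Borealis} = 209/6 + (1/3)p_{Alta}.
Similarly p_{Alta} = 106/3 + (1/3)p_{Borealis}.
Substituting the second reaction function into the first: p_{Borealis} = 209/6 + (1/3)(106/3 + (1/3)p_{Borealis}), which gives (8/9)p_{Borealis} = 839/18 ⇒ p_{Borealis} = 52.4375.
Then p_{Alta} = 106/3 + (1/3)·52.4375 = 52.8125.

52.4375, 52.8125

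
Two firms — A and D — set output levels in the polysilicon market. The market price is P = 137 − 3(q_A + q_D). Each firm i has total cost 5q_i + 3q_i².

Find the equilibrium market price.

Firm A's profit: π = q_A(137 − 3(q_A + q_D)) − 5q_A − 3q_A².
∂π/∂q_A = 132 − 12q_A − 3q_D = 0, so q_A = 11 − 0.25q_D.
The game is symmetric, so in equilibrium q_D = q_A: the reaction function gives 1.25q_A = 11, hence q_A = 8.8.
Equilibrium price: P = 137 − 3·17.6 = 84.2.

84.2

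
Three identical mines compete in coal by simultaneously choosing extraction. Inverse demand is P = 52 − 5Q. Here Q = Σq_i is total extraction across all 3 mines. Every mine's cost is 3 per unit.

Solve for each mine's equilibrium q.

2.45

A representative mine's profit is π_i = q_i(52 − 5Q) − 3q_i, with Q = q_i + Σ_{j≠i} q_j.
First-order condition: 49 − 10q_i − 5Σ_{j≠i} q_j = 0.
With identical mines, set every q_j = q: then 49 − 10q − 10q = 0, i.e. q = 49/20 = 2.45.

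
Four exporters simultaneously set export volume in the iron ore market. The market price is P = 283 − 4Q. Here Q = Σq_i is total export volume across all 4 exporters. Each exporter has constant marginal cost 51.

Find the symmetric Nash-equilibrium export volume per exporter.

A representative exporter's profit is π_i = q_i(283 − 4Q) − 51q_i, with Q = q_i + Σ_{j≠i} q_j.
First-order condition: 232 − 8q_i − 4Σ_{j≠i} q_j = 0.
In a symmetric equilibrium every exporter chooses the same q, so Σ_{j≠i} q_j = 3q. The condition becomes 232 − 20q = 0, giving q = 232/20 = 11.6.

11.6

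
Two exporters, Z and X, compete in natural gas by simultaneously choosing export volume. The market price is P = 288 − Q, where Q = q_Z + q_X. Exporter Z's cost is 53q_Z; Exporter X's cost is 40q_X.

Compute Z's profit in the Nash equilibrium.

5476

Exporter Z's profit: π = q_Z(288 − (q_Z + q_X)) − 53q_Z.
∂π/∂q_Z = 235 − 2q_Z − q_X = 0, so q_Z = 117.5 − 0.5q_X.
By the same steps for X: q_X = 124 − 0.5q_Z.
Solving the two reaction functions simultaneously: (1 − (−0.5)(−0.5))q_Z = 117.5 − 0.5·124, so 0.75q_Z = 55.5 and q_Z = 74.
Then q_X = 124 − 0.5·74 = 87.
Price P = 288 − 161 = 127.
Z's profit: (127 − 53)·74 = 5476.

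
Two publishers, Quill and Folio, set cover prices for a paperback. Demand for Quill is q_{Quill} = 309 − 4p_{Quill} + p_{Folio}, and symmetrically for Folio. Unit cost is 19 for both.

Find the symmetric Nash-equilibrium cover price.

55

Quill's profit: π = (p_{Quill} − 19)(309 − 4p_{Quill} + p_{Folio}).
∂π/∂p_{Quill} = 385 − 8p_{Quill} + p_{Folio} = 0 ⇒ p_{Quill} = 48.125 + 0.125p_{Folio}.
By symmetry p_{Folio} = p_{Quill}; substituting into the reaction function, 0.875p_{Quill} = 48.125 and p_{Quill} = 55.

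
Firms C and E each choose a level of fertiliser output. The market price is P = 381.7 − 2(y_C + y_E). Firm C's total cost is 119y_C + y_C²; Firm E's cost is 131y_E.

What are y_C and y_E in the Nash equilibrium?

Firm C's profit: π = y_C(381.7 − 2(y_C + y_E)) − 119y_C − y_C².
∂π/∂y_C = 262.7 − 6y_C − 2y_E = 0, so y_C = 2627/60 − (1/3)y_E.
For E: ∂π/∂y_E = 250.7 − 4y_E − 2y_C = 0 ⇒ y_E = 62.675 − 0.5y_C.
Solving the two reaction functions simultaneously: (1 − (−1/3)(−0.5))y_C = 2627/60 − (1/3)·62.675, so (5/6)y_C = 2747/120 and y_C = 27.47.
Then y_E = 62.675 − 0.5·27.47 = 48.94.

27.47, 48.94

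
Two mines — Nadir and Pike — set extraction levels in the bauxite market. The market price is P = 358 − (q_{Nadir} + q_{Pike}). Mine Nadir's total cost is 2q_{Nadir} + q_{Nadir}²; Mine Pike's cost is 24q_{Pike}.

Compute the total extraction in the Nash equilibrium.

194

Mine Nadir's profit: π = q_{Nadir}(358 − (q_{Nadir} + q_{Pike})) − 2q_{Nadir} − q_{Nadir}².
∂π/∂q_{Nadir} = 356 − 4q_{Nadir} − q_{Pike} = 0, so q_{Nadir} = 89 − 0.25q_{Pike}.
For Pike: ∂π/∂q_{Pike} = 334 − 2q_{Pike} − q_{Nadir} = 0 ⇒ q_{Pike} = 167 − 0.5q_{Nadir}.
Substituting the second reaction function into the first: q_{Nadir} = 89 − 0.25(167 − 0.5q_{Nadir}), which gives 0.875q_{Nadir} = 47.25 ⇒ q_{Nadir} = 54.
Then q_{Pike} = 167 − 0.5·54 = 140.
Total extraction: 54 + 140 = 194.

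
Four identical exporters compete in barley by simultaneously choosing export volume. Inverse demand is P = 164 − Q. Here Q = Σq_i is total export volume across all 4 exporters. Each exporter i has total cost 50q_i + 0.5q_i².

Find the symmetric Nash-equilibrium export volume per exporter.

19

A representative exporter's profit is π_i = q_i(164 − Q) − 50q_i − 0.5q_i², with Q = q_i + Σ_{j≠i} q_j.
First-order condition: 114 − 3q_i − Σ_{j≠i} q_j = 0.
With identical exporters, set every q_j = q: then 114 − 3q − 3q = 0, i.e. q = 114/6 = 19.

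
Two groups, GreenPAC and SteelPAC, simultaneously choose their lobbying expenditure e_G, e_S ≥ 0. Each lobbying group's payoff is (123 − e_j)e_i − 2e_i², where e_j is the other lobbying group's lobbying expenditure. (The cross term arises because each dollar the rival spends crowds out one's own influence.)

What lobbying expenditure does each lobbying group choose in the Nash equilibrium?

GreenPAC's payoff is (123 − e_S)e_G − 2e_G².
∂π/∂e_G = 123 − e_S − 4e_G = 0, so e_G = 30.75 − 0.25e_S.
The game is symmetric, so in equilibrium e_S = e_G: the reaction function gives 1.25e_G = 30.75, hence e_G = 24.6.

24.6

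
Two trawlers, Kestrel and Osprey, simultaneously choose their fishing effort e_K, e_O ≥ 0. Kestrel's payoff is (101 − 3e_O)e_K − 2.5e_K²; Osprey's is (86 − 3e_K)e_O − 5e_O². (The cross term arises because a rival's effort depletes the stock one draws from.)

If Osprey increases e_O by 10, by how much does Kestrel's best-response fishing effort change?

-6

Expanding Kestrel's payoff: 101e_K − 3e_Oe_K − 2.5e_K².
∂π/∂e_K = 101 − 3e_O − 5e_K = 0, so e_K = 20.2 − 0.6e_O.
The reaction-function slope is −0.6, so a 10-unit rise in e_O moves e_K by −0.6 × 10 = −6. Kestrel's best response falls — the actions are strategic substitutes.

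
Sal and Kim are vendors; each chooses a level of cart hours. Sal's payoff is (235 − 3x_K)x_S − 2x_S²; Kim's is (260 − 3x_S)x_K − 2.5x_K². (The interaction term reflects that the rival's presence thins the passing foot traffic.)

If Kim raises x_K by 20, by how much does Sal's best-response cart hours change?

-15

Expanding Sal's payoff: 235x_S − 3x_Kx_S − 2x_S².
∂π/∂x_S = 235 − 3x_K − 4x_S = 0, so x_S = 58.75 − 0.75x_K.
The reaction-function slope is −0.75, so a 20-unit rise in x_K moves x_S by −0.75 × 20 = −15. Sal's best response falls — the actions are strategic substitutes.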